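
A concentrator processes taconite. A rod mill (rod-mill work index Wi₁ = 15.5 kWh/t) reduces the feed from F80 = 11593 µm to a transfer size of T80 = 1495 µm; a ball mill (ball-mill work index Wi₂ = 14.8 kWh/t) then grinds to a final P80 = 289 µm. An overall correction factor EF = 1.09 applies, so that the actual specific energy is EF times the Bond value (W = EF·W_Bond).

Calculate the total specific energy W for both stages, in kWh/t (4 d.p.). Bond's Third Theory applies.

W = 8.1176 kWh/t

W = 10 Wi / √P80 − 10 Wi / √F80
Stage 1 (11593→1495 µm, Wi₁=15.5): W₁ = 10·15.5·(0.025863 − 0.009288) = 2.5692 kWh/t
Stage 2 (1495→289 µm, Wi₂=14.8): W₂ = 10·14.8·(0.058824 − 0.025863) = 4.8782 kWh/t
W = W₁ + W₂ = 2.5692 + 4.8782 = 7.4474 kWh/t
With EF = 1.09: W = 7.4474·1.09 = 8.1176 kWh/t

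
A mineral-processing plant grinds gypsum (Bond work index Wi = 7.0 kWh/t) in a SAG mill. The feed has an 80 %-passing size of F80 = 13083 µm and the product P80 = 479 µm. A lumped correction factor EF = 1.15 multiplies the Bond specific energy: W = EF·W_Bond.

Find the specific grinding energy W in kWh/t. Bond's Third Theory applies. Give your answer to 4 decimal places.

Bond:  W = 10 Wi (1/√P − 1/√F)
1/√479 = 0.045691;  1/√13083 = 0.008743
W = 10·7.0·(0.045691 − 0.008743) = 2.5864 kWh/t
Apply correction: 2.5864 × 1.15 = 2.9744 kWh/t

W = 2.9744 kWh/t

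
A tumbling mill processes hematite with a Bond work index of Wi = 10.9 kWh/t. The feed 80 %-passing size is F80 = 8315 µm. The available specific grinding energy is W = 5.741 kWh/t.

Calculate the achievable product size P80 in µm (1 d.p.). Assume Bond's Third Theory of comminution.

W = 10·Wi·[P80^(−½) − F80^(−½)]
P80^-0.5 = F80^-0.5 + W/(10 Wi)
  = 5.7410/(10·10.9) + 1/√8315 = 0.052670 + 0.010967 = 0.063636
P80 = (1/0.063636)² = 15.7143² = 246.94 µm

P80 = 246.9 µm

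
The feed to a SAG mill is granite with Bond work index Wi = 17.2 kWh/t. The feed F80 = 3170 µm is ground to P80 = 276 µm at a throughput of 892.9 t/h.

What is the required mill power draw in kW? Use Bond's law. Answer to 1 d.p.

P = 6516.6 kW

W = 10·Wi·(P80^(-½) − F80^(-½))
W = 10·17.2·(1/√276 − 1/√3170) = 10·17.2·(0.042432) = 7.2983 kWh/t
P_mill = W·ṁ = 7.2983·892.9 = 6516.6 kW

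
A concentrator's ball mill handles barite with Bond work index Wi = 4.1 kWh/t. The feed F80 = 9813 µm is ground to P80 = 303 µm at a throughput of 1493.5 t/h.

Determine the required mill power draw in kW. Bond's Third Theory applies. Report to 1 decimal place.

W = 10 Wi / √P80 − 10 Wi / √F80
W = 10·4.1·(1/√303 − 1/√9813) = 10·4.1·(0.047354) = 1.9415 kWh/t
P_mill = W·ṁ = 1.9415·1493.5 = 2899.6 kW

P = 2899.6 kW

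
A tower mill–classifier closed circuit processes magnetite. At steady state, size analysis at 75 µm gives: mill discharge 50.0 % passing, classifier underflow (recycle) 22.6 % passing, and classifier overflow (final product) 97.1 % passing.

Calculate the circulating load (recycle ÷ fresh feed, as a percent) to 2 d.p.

Mass balance on the −75 µm fraction:
Fd + Rd = Ru + Fo ⇒ R/F = (o−d)/(d−u)
r = (97.1 − 50.0)/(50.0 − 22.6) = 47.1/27.4 = 1.7190
CL = 100·r = 171.90 %

CL = 171.90 %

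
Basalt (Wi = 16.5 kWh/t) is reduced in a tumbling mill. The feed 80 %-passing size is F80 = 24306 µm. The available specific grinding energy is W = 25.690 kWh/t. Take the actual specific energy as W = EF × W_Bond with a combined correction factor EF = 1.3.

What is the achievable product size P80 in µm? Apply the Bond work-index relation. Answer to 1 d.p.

P80 = 62.8 µm

Bond:  W = 10 Wi (1/√P − 1/√F)
W_Bond = W / EF = 25.690 / 1.3 = 19.7615 kWh/t
1/√P80 = 1/√F80 + W_Bond/(10·Wi)
  = 19.7615/(10·16.5) + 1/√24306 = 0.119767 + 0.006414 = 0.126181
P80 = (1/0.126181)² = 7.9251² = 62.81 µm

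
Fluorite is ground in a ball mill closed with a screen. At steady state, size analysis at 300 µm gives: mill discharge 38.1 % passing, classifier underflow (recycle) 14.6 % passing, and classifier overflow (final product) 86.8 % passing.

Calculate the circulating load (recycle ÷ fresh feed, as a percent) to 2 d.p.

CL = 207.23 %

Let r = R/F. Size balance at 300 µm:
d + r·d = r·u + o → r(d−u) = o−d
r = (86.8 − 38.1)/(38.1 − 14.6) = 48.7/23.5 = 2.0723
CL = 100·r = 207.23 %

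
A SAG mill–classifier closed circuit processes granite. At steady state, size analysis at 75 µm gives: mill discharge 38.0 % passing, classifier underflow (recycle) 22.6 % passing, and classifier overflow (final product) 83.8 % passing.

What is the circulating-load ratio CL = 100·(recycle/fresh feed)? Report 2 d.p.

Two-product formula at 75 µm:
Fd + Rd = Ru + Fo ⇒ R/F = (o−d)/(d−u)
r = (83.8 − 38.0)/(38.0 − 22.6) = 45.8/15.4 = 2.9740
CL = 100·r = 297.40 %

CL = 297.40 %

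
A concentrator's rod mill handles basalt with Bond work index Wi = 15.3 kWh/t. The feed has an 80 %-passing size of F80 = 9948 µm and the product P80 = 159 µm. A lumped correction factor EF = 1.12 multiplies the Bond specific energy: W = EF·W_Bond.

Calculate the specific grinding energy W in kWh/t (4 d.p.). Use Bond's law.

W = 10·Wi·(P80^(-½) − F80^(-½))
1/√159 = 0.079305;  1/√9948 = 0.010026
W = 10·15.3·(0.079305 − 0.010026) = 10.5997 kWh/t
Corrected W = EF·W_Bond = 1.12·10.5997 = 11.8717 kWh/t

W = 11.8717 kWh/t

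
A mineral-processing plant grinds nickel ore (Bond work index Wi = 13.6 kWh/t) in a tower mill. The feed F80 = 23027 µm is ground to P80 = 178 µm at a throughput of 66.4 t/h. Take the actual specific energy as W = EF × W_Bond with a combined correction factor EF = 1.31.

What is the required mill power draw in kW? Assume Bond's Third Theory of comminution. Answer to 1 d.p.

W = 10 Wi / √P80 − 10 Wi / √F80
W = 10·13.6·(1/√178 − 1/√23027) = 10·13.6·(0.068363) = 9.2974 kWh/t
With EF = 1.31: W = 9.2974·1.31 = 12.1796 kWh/t
Mill draw = 12.1796 × 66.4 = 808.7 kW

P = 808.7 kW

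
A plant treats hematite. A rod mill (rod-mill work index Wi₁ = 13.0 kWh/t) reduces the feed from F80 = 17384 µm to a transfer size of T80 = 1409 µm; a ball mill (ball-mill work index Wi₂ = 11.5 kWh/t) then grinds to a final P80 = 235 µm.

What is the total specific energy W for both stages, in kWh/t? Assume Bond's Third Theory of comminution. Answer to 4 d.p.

W = 6.9154 kWh/t

W = 10 Wi (P80^-0.5 − F80^-0.5)
Stage 1 (17384→1409 µm, Wi₁=13.0): W₁ = 10·13.0·(0.026641 − 0.007584) = 2.4773 kWh/t
Stage 2 (1409→235 µm, Wi₂=11.5): W₂ = 10·11.5·(0.065233 − 0.026641) = 4.4381 kWh/t
W = W₁ + W₂ = 2.4773 + 4.4381 = 6.9154 kWh/t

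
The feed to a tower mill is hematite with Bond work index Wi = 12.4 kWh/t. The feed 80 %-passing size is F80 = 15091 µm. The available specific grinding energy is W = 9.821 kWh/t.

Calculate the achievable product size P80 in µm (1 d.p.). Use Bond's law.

Bond:  W = 10 Wi (1/√P − 1/√F)
1/√P80 = 1/√F80 + W/(10·Wi)
  = 9.8210/(10·12.4) + 1/√15091 = 0.079202 + 0.008140 = 0.087342
P80 = (1/0.087342)² = 11.4493² = 131.09 µm

P80 = 131.1 µm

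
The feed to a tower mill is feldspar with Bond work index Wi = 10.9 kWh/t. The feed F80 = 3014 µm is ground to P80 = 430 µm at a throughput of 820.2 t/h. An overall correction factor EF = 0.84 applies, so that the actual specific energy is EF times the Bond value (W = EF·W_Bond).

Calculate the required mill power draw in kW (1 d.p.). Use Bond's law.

P = 2253.6 kW

W = 10 Wi (P80^-0.5 − F80^-0.5)
W = 10·10.9·(1/√430 − 1/√3014) = 10·10.9·(0.030009) = 3.2710 kWh/t
Apply correction: 3.2710 × 0.84 = 2.7477 kWh/t
Mill draw = 2.7477 × 820.2 = 2253.6 kW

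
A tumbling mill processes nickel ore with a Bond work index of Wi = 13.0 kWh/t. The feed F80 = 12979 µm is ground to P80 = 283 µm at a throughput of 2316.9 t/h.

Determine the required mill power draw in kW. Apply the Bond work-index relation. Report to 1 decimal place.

P = 15260.5 kW

W = 10 Wi (P80^-0.5 − F80^-0.5)
W = 10·13.0·(1/√283 − 1/√12979) = 10·13.0·(0.050666) = 6.5866 kWh/t
P_mill = W·ṁ = 6.5866·2316.9 = 15260.5 kW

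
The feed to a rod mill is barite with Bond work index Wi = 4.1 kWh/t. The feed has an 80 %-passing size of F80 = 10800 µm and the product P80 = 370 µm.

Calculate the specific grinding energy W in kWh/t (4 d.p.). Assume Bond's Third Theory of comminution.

W = 1.7370 kWh/t

W = 10 Wi / √P80 − 10 Wi / √F80
1/√370 = 0.051988;  1/√10800 = 0.009623
W = 10·4.1·(0.051988 − 0.009623) = 1.7370 kWh/t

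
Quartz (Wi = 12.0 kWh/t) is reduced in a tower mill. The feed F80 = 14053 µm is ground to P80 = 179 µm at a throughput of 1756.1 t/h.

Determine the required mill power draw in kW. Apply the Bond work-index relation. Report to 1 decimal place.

W = 10·Wi·[P80^(−½) − F80^(−½)]
W = 10·12.0·(1/√179 − 1/√14053) = 10·12.0·(0.066308) = 7.9570 kWh/t
P_mill = W·ṁ = 7.9570·1756.1 = 13973.2 kW

P = 13973.2 kW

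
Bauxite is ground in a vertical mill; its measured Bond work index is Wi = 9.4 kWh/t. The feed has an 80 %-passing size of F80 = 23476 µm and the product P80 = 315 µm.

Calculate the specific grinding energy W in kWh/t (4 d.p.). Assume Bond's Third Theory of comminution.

W = 4.6828 kWh/t

W = 10·Wi·(P80^(-½) − F80^(-½))
1/√315 = 0.056344;  1/√23476 = 0.006527
W = 10·9.4·(0.056344 − 0.006527) = 4.6828 kWh/t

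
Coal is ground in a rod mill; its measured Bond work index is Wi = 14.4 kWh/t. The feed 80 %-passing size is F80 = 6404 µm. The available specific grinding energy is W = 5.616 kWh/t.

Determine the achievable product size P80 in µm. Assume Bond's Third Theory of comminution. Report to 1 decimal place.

W_Bond = 10·Wi·(1/√P₈₀ − 1/√F₈₀)
P80^(−½) = W/(10 Wi) + F80^(−½)
  = 5.6160/(10·14.4) + 1/√6404 = 0.039000 + 0.012496 = 0.051496
P80 = (1/0.051496)² = 19.4189² = 377.10 µm

P80 = 377.1 µm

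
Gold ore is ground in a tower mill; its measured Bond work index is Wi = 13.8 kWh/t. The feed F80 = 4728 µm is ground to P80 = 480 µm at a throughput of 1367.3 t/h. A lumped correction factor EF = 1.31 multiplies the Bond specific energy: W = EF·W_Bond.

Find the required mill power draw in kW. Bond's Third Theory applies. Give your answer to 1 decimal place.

P = 7687.4 kW

Bond: W = 10·Wi·(1/√P80 − 1/√F80)
W = 10·13.8·(1/√480 − 1/√4728) = 10·13.8·(0.031100) = 4.2918 kWh/t
Apply correction: 4.2918 × 1.31 = 5.6223 kWh/t
P_mill = W·ṁ = 5.6223·1367.3 = 7687.4 kW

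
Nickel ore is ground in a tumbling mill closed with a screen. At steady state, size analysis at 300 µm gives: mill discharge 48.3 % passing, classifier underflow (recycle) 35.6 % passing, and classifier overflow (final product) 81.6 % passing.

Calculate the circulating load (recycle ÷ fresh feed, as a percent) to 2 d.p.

CL = 262.20 %

Balance %-passing 300 µm (r = R/F):
d + r·d = r·u + o → r(d−u) = o−d
r = (81.6 − 48.3)/(48.3 − 35.6) = 33.3/12.7 = 2.6220
CL = 100·r = 262.20 %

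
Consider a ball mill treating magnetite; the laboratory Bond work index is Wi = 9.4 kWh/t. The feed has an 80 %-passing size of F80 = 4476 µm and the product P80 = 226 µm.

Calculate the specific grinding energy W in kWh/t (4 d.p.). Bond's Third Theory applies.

W = 4.8478 kWh/t

W = 10·Wi·(P80^(-½) − F80^(-½))
1/√226 = 0.066519;  1/√4476 = 0.014947
W = 10·9.4·(0.066519 − 0.014947) = 4.8478 kWh/t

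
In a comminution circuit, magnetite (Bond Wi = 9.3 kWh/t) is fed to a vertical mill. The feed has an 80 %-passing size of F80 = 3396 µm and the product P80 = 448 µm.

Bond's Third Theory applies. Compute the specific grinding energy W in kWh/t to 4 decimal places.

W_Bond = 10·Wi·(1/√P₈₀ − 1/√F₈₀)
1/√448 = 0.047246;  1/√3396 = 0.017160
W = 10·9.3·(0.047246 − 0.017160) = 2.7980 kWh/t

W = 2.7980 kWh/t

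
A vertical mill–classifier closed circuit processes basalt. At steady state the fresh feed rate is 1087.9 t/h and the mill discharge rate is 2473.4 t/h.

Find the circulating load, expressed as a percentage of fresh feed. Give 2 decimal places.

CL = 127.36 %

M = F + R at steady state, so:
R = M − F = 2473.4 − 1087.9 = 1385.5 t/h
CL = 100·R/F = 100·1385.5/1087.9 = 127.36 %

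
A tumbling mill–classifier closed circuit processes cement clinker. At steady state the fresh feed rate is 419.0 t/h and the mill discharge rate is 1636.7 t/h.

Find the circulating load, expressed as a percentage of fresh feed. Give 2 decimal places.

M = F + R at steady state, so:
R = M − F = 1636.7 − 419.0 = 1217.7 t/h
CL = 100·R/F = 100·1217.7/419.0 = 290.62 %

CL = 290.62 %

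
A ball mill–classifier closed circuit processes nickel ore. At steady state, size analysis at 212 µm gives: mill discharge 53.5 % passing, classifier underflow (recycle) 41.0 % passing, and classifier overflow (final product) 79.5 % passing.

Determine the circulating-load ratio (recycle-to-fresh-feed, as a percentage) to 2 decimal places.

CL = 208.00 %

Classifier node, passing 212 µm:
r = (o − d)/(d − u)
r = (79.5 − 53.5)/(53.5 − 41.0) = 26.0/12.5 = 2.0800
CL = 100·r = 208.00 %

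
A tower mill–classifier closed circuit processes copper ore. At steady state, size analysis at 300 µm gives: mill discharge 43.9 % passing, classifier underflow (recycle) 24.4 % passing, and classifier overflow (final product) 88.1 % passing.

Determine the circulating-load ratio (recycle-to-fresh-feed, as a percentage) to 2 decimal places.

Two-product formula at 300 µm:
r = (o − d)/(d − u)
r = (88.1 − 43.9)/(43.9 − 24.4) = 44.2/19.5 = 2.2667
CL = 100·r = 226.67 %

CL = 226.67 %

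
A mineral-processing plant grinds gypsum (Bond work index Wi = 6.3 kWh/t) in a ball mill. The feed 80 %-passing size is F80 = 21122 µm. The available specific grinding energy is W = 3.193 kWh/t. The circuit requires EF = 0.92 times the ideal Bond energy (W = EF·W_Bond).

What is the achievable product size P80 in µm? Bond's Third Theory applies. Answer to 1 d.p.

P80 = 260.4 µm

Bond:  W = 10 Wi (1/√P − 1/√F)
W_Bond = W / EF = 3.193 / 0.92 = 3.4707 kWh/t
P80^(−½) = W_Bond/(10 Wi) + F80^(−½)
  = 3.4707/(10·6.3) + 1/√21122 = 0.055090 + 0.006881 = 0.061970
P80 = (1/0.061970)² = 16.1367² = 260.39 µm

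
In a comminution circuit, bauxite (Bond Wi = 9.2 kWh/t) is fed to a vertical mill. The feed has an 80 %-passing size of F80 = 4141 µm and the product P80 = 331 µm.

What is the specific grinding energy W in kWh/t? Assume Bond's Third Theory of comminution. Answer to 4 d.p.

W = 10 Wi (1/√P80 − 1/√F80)  [Bond]
1/√331 = 0.054965;  1/√4141 = 0.015540
W = 10·9.2·(0.054965 − 0.015540) = 3.6271 kWh/t

W = 3.6271 kWh/t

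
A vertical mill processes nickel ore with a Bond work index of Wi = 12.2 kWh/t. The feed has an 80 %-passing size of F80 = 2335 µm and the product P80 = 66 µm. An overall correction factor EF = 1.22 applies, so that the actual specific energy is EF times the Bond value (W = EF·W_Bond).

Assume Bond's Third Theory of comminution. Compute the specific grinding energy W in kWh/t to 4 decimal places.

W = 10 Wi (P80^-0.5 − F80^-0.5)
1/√66 = 0.123091;  1/√2335 = 0.020695
W = 10·12.2·(0.123091 − 0.020695) = 12.4924 kWh/t
With EF = 1.22: W = 12.4924·1.22 = 15.2408 kWh/t

W = 15.2408 kWh/t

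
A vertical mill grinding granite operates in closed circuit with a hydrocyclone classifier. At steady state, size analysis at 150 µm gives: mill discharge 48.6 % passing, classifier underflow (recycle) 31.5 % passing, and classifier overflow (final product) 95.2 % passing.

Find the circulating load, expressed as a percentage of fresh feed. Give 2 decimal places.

Let r = R/F. Size balance at 150 µm:
r = (o − d)/(d − u)
r = (95.2 − 48.6)/(48.6 − 31.5) = 46.6/17.1 = 2.7251
CL = 100·r = 272.51 %

CL = 272.51 %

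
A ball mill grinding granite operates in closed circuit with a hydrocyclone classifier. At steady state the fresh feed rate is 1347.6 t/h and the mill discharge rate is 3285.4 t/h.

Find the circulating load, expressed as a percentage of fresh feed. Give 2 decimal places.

M = F + R at steady state, so:
R = M − F = 3285.4 − 1347.6 = 1937.8 t/h
CL = 100·R/F = 100·1937.8/1347.6 = 143.80 %

CL = 143.80 %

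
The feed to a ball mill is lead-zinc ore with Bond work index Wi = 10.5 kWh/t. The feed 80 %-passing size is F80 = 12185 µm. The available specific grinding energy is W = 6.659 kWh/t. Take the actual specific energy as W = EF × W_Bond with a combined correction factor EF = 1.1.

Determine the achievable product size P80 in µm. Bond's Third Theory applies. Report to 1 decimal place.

P80 = 224.7 µm

W = 10·Wi·(P80^(-½) − F80^(-½))
W_Bond = W / EF = 6.659 / 1.1 = 6.0536 kWh/t
1/√P80 = 1/√F80 + W_Bond/(10·Wi)
  = 6.0536/(10·10.5) + 1/√12185 = 0.057654 + 0.009059 = 0.066713
P80 = (1/0.066713)² = 14.9896² = 224.69 µm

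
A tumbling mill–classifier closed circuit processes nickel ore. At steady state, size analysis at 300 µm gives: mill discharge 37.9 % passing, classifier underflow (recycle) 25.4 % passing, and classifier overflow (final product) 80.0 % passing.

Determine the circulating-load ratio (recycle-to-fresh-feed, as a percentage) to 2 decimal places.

CL = 336.80 %

Two-product formula at 300 µm:
(1+r)·d = r·u + o ⇒ r = (o−d)/(d−u)
r = (80.0 − 37.9)/(37.9 − 25.4) = 42.1/12.5 = 3.3680
CL = 100·r = 336.80 %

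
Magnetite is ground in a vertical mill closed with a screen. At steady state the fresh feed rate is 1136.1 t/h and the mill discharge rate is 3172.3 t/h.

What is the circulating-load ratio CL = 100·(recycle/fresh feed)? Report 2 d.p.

Mill node: discharge = fresh + recycle.
R = M − F = 3172.3 − 1136.1 = 2036.2 t/h
CL = 100·R/F = 100·2036.2/1136.1 = 179.23 %

CL = 179.23 %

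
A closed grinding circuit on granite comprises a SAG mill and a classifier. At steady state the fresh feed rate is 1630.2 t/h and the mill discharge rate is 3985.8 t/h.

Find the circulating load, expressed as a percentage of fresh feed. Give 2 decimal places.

M = F + R at steady state, so:
R = M − F = 3985.8 − 1630.2 = 2355.6 t/h
CL = 100·R/F = 100·2355.6/1630.2 = 144.50 %

CL = 144.50 %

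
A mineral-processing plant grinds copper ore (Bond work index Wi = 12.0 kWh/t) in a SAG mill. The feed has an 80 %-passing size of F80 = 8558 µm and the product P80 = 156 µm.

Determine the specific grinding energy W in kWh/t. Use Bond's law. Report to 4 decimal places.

W = 8.3105 kWh/t

Bond:  W = 10 Wi (1/√P − 1/√F)
1/√156 = 0.080064;  1/√8558 = 0.010810
W = 10·12.0·(0.080064 − 0.010810) = 8.3105 kWh/t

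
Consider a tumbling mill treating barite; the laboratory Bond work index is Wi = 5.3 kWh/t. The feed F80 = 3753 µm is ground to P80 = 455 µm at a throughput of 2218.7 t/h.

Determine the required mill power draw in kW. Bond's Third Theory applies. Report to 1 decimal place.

Bond:  W = 10 Wi (1/√P − 1/√F)
W = 10·5.3·(1/√455 − 1/√3753) = 10·5.3·(0.030557) = 1.6195 kWh/t
Power = W × throughput = 1.6195 kWh/t × 2218.7 t/h = 3593.3 kW

P = 3593.3 kW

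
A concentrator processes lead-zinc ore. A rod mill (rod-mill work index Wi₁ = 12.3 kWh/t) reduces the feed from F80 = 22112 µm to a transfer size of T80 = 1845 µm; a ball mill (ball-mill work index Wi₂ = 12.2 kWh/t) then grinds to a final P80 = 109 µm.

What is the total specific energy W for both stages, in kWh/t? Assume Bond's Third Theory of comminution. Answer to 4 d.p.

W = 10.8816 kWh/t

W = 10·Wi·[P80^(−½) − F80^(−½)]
Stage 1 (22112→1845 µm, Wi₁=12.3): W₁ = 10·12.3·(0.023281 − 0.006725) = 2.0364 kWh/t
Stage 2 (1845→109 µm, Wi₂=12.2): W₂ = 10·12.2·(0.095783 − 0.023281) = 8.8452 kWh/t
W = W₁ + W₂ = 2.0364 + 8.8452 = 10.8816 kWh/t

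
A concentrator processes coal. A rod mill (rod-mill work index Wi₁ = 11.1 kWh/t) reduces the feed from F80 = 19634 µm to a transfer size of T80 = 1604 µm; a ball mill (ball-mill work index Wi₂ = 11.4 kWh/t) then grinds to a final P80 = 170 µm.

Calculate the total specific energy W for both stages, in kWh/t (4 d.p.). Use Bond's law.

W = 10 Wi / √P80 − 10 Wi / √F80
Stage 1 (19634→1604 µm, Wi₁=11.1): W₁ = 10·11.1·(0.024969 − 0.007137) = 1.9794 kWh/t
Stage 2 (1604→170 µm, Wi₂=11.4): W₂ = 10·11.4·(0.076696 − 0.024969) = 5.8970 kWh/t
W = W₁ + W₂ = 1.9794 + 5.8970 = 7.8763 kWh/t

W = 7.8763 kWh/t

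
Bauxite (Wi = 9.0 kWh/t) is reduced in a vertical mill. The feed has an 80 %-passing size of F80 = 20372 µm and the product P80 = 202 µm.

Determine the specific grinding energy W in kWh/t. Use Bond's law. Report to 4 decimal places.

W = 5.7018 kWh/t

W = 10·Wi·(P80^(-½) − F80^(-½))
1/√202 = 0.070360;  1/√20372 = 0.007006
W = 10·9.0·(0.070360 − 0.007006) = 5.7018 kWh/t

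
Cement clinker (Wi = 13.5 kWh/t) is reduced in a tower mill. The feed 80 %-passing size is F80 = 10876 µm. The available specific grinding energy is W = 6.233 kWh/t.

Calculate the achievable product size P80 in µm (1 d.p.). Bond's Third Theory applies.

W_Bond = 10·Wi·(1/√P₈₀ − 1/√F₈₀)
1/√P80 = 1/√F80 + W/(10·Wi)
  = 6.2330/(10·13.5) + 1/√10876 = 0.046170 + 0.009589 = 0.055759
P80 = (1/0.055759)² = 17.9343² = 321.64 µm

P80 = 321.6 µm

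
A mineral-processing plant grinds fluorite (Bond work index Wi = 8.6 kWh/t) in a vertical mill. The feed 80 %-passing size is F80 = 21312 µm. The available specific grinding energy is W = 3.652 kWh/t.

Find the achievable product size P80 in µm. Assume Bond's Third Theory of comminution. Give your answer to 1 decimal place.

Bond: W = 10·Wi·(1/√P80 − 1/√F80)
P80^-0.5 = F80^-0.5 + W/(10 Wi)
  = 3.6520/(10·8.6) + 1/√21312 = 0.042465 + 0.006850 = 0.049315
P80 = (1/0.049315)² = 20.2778² = 411.19 µm

P80 = 411.2 µm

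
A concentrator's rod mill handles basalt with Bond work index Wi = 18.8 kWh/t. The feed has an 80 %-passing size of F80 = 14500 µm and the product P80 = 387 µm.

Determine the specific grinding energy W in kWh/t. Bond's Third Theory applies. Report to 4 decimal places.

W_Bond = 10·Wi·(1/√P₈₀ − 1/√F₈₀)
1/√387 = 0.050833;  1/√14500 = 0.008305
W = 10·18.8·(0.050833 − 0.008305) = 7.9953 kWh/t

W = 7.9953 kWh/t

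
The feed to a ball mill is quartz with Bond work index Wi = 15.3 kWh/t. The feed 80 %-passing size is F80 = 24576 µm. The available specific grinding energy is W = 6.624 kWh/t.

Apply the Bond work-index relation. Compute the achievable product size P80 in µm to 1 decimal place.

Bond:  W = 10 Wi (1/√P − 1/√F)
⇒ 1/√P80 = W/(10 Wi) + 1/√F80
  = 6.6240/(10·15.3) + 1/√24576 = 0.043294 + 0.006379 = 0.049673
P80 = (1/0.049673)² = 20.1317² = 405.28 µm

P80 = 405.3 µm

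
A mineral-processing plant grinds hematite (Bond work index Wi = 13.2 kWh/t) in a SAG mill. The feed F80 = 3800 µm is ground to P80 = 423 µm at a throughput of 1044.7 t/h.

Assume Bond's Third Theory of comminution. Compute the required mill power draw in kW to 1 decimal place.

W = 10 Wi / √P80 − 10 Wi / √F80
W = 10·13.2·(1/√423 − 1/√3800) = 10·13.2·(0.032400) = 4.2767 kWh/t
P = W·T = 4.2767·1044.7 = 4467.9 kW

P = 4467.9 kW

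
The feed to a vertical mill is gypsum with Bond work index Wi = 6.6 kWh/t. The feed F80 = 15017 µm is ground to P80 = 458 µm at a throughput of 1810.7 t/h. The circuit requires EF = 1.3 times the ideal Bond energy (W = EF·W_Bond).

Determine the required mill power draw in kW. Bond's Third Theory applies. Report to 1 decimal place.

W = 10 Wi / √P80 − 10 Wi / √F80
W = 10·6.6·(1/√458 − 1/√15017) = 10·6.6·(0.038567) = 2.5454 kWh/t
W_actual = 1.3 × 2.5454 = 3.3090 kWh/t
P_mill = W·ṁ = 3.3090·1810.7 = 5991.6 kW

P = 5991.6 kW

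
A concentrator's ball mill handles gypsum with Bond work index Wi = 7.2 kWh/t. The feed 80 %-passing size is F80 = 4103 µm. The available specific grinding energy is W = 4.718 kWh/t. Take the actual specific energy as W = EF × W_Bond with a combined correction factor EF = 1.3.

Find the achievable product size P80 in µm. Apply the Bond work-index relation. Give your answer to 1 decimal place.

W = 10 Wi (P80^-0.5 − F80^-0.5)
W_Bond = W / EF = 4.718 / 1.3 = 3.6292 kWh/t
1/√P80 = 1/√F80 + W_Bond/(10·Wi)
  = 3.6292/(10·7.2) + 1/√4103 = 0.050406 + 0.015612 = 0.066018
P80 = (1/0.066018)² = 15.1475² = 229.45 µm

P80 = 229.4 µm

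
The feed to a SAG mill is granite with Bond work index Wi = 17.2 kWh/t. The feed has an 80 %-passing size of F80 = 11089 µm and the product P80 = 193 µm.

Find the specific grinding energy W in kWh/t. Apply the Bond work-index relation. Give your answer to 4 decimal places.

W = 10 Wi / √P80 − 10 Wi / √F80
1/√193 = 0.071982;  1/√11089 = 0.009496
W = 10·17.2·(0.071982 − 0.009496) = 10.7475 kWh/t

W = 10.7475 kWh/t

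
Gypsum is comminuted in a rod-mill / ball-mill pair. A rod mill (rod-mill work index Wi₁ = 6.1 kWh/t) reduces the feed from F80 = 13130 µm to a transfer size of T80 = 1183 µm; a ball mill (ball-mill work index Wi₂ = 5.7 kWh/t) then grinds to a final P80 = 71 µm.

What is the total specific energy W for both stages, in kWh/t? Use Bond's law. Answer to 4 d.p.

W = 6.3486 kWh/t

W = 10 Wi (1/√P80 − 1/√F80)  [Bond]
Stage 1 (13130→1183 µm, Wi₁=6.1): W₁ = 10·6.1·(0.029074 − 0.008727) = 1.2412 kWh/t
Stage 2 (1183→71 µm, Wi₂=5.7): W₂ = 10·5.7·(0.118678 − 0.029074) = 5.1074 kWh/t
W = W₁ + W₂ = 1.2412 + 5.1074 = 6.3486 kWh/t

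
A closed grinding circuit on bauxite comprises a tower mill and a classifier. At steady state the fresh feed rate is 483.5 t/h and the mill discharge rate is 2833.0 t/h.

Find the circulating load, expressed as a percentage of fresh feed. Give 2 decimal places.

Discharge = new feed + return, hence
R = M − F = 2833.0 − 483.5 = 2349.5 t/h
CL = 100·R/F = 100·2349.5/483.5 = 485.94 %

CL = 485.94 %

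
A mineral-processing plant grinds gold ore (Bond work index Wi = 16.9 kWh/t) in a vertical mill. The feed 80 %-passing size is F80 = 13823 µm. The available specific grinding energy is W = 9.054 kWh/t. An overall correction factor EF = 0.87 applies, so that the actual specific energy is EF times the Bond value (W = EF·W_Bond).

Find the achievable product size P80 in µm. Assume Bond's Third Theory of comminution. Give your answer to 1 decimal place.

W = 10·Wi·(P80^(-½) − F80^(-½))
W_Bond = W / EF = 9.054 / 0.87 = 10.4069 kWh/t
P80^-0.5 = F80^-0.5 + W_Bond/(10 Wi)
  = 10.4069/(10·16.9) + 1/√13823 = 0.061579 + 0.008505 = 0.070085
P80 = (1/0.070085)² = 14.2684² = 203.59 µm

P80 = 203.6 µm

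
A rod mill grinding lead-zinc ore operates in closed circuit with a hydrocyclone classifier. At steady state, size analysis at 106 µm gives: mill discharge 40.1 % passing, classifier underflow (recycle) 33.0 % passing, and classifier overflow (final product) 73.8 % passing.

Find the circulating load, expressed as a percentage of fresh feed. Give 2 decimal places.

CL = 474.65 %

Balance %-passing 106 µm (r = R/F):
(1+r)d = ru + o → r = (o−d)/(d−u)
r = (73.8 − 40.1)/(40.1 − 33.0) = 33.7/7.1 = 4.7465
CL = 100·r = 474.65 %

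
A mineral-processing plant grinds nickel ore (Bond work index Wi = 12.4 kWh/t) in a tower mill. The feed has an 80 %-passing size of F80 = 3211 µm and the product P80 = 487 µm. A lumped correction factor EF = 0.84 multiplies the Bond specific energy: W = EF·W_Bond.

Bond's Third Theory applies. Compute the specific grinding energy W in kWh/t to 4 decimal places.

W = 2.8818 kWh/t

W = 10 Wi / √P80 − 10 Wi / √F80
1/√487 = 0.045314;  1/√3211 = 0.017647
W = 10·12.4·(0.045314 − 0.017647) = 3.4307 kWh/t
W_actual = 0.84 × 3.4307 = 2.8818 kWh/t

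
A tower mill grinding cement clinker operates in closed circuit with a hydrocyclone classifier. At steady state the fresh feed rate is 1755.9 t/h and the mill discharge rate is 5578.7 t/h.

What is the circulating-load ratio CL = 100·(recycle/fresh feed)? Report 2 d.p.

Mill node: discharge = fresh + recycle.
R = M − F = 5578.7 − 1755.9 = 3822.8 t/h
CL = 100·R/F = 100·3822.8/1755.9 = 217.71 %

CL = 217.71 %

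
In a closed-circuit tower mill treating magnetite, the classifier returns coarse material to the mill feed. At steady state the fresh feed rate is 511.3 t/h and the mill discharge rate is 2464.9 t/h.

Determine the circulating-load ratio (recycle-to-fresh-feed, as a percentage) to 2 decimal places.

M = F + R at steady state, so:
R = M − F = 2464.9 − 511.3 = 1953.6 t/h
CL = 100·R/F = 100·1953.6/511.3 = 382.08 %

CL = 382.08 %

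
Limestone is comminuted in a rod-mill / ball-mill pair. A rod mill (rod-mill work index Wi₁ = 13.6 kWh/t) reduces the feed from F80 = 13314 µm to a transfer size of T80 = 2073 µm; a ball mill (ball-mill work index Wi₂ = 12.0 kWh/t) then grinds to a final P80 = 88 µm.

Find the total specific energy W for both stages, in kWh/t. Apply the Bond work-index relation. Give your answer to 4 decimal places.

W = 10·Wi·[P80^(−½) − F80^(−½)]
Stage 1 (13314→2073 µm, Wi₁=13.6): W₁ = 10·13.6·(0.021963 − 0.008667) = 1.8084 kWh/t
Stage 2 (2073→88 µm, Wi₂=12.0): W₂ = 10·12.0·(0.106600 − 0.021963) = 10.1564 kWh/t
W = W₁ + W₂ = 1.8084 + 10.1564 = 11.9648 kWh/t

W = 11.9648 kWh/t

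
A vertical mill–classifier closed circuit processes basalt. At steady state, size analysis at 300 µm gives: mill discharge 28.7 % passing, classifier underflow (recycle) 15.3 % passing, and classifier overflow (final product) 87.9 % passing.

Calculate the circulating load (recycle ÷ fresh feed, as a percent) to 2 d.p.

Balance %-passing 300 µm (r = R/F):
Fd + Rd = Ru + Fo ⇒ R/F = (o−d)/(d−u)
r = (87.9 − 28.7)/(28.7 − 15.3) = 59.2/13.4 = 4.4179
CL = 100·r = 441.79 %

CL = 441.79 %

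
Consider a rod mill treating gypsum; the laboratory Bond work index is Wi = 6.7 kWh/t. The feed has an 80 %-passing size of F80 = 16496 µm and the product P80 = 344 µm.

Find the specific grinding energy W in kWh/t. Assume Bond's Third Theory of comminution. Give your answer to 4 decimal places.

Bond: W = 10·Wi·(1/√P80 − 1/√F80)
1/√344 = 0.053916;  1/√16496 = 0.007786
W = 10·6.7·(0.053916 − 0.007786) = 3.0907 kWh/t

W = 3.0907 kWh/t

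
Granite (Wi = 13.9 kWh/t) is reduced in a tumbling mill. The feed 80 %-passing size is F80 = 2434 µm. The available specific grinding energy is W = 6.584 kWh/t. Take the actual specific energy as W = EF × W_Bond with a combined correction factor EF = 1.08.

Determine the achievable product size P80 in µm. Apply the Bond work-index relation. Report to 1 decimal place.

W = 10·Wi·[P80^(−½) − F80^(−½)]
W_Bond = W / EF = 6.584 / 1.08 = 6.0963 kWh/t
P80^-0.5 = F80^-0.5 + W_Bond/(10 Wi)
  = 6.0963/(10·13.9) + 1/√2434 = 0.043858 + 0.020269 = 0.064128
P80 = (1/0.064128)² = 15.5939² = 243.17 µm

P80 = 243.2 µm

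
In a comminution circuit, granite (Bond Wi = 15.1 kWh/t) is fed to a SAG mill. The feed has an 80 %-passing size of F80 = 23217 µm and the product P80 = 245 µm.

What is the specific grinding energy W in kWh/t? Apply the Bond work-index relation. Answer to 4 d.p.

W_Bond = 10·Wi·(1/√P₈₀ − 1/√F₈₀)
1/√245 = 0.063888;  1/√23217 = 0.006563
W = 10·15.1·(0.063888 − 0.006563) = 8.6560 kWh/t

W = 8.6560 kWh/t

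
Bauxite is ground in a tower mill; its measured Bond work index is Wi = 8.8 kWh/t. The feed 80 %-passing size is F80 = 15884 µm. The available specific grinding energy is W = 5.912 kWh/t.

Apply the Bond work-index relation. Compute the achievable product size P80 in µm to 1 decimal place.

Bond:  W = 10 Wi (1/√P − 1/√F)
⇒ 1/√P80 = W/(10 Wi) + 1/√F80
  = 5.9120/(10·8.8) + 1/√15884 = 0.067182 + 0.007935 = 0.075116
P80 = (1/0.075116)² = 13.3127² = 177.23 µm

P80 = 177.2 µm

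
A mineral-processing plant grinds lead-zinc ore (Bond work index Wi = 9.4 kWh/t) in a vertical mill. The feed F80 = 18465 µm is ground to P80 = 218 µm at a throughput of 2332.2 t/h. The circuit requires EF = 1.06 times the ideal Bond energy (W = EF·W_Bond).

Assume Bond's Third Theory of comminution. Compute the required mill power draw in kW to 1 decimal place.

Bond:  W = 10 Wi (1/√P − 1/√F)
W = 10·9.4·(1/√218 − 1/√18465) = 10·9.4·(0.060369) = 5.6747 kWh/t
With EF = 1.06: W = 5.6747·1.06 = 6.0152 kWh/t
Mill draw = 6.0152 × 2332.2 = 14028.7 kW

P = 14028.7 kW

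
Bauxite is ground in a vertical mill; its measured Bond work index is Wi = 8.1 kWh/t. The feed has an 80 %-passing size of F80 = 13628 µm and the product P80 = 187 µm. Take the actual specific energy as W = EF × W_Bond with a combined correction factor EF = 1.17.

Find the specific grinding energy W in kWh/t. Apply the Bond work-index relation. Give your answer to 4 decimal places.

W = 6.1185 kWh/t

Bond:  W = 10 Wi (1/√P − 1/√F)
1/√187 = 0.073127;  1/√13628 = 0.008566
W = 10·8.1·(0.073127 − 0.008566) = 5.2295 kWh/t
Apply correction: 5.2295 × 1.17 = 6.1185 kWh/t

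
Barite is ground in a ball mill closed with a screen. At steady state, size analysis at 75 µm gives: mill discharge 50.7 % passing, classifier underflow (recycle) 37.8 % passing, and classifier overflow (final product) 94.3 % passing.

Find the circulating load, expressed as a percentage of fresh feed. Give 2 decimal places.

CL = 337.98 %

Let r = R/F. Size balance at 75 µm:
r = (o − d)/(d − u)
r = (94.3 − 50.7)/(50.7 − 37.8) = 43.6/12.9 = 3.3798
CL = 100·r = 337.98 %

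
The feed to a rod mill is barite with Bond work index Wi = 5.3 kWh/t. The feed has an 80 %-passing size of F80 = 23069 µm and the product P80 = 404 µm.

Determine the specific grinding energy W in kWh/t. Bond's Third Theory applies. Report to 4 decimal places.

W_Bond = 10·Wi·(1/√P₈₀ − 1/√F₈₀)
1/√404 = 0.049752;  1/√23069 = 0.006584
W = 10·5.3·(0.049752 − 0.006584) = 2.2879 kWh/t

W = 2.2879 kWh/t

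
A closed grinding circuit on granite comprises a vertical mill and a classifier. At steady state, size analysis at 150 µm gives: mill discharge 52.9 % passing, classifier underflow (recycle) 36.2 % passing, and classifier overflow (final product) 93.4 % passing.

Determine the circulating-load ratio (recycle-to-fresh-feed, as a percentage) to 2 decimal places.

CL = 242.51 %

Balance %-passing 150 µm (r = R/F):
d + r·d = r·u + o → r(d−u) = o−d
r = (93.4 − 52.9)/(52.9 − 36.2) = 40.5/16.7 = 2.4251
CL = 100·r = 242.51 %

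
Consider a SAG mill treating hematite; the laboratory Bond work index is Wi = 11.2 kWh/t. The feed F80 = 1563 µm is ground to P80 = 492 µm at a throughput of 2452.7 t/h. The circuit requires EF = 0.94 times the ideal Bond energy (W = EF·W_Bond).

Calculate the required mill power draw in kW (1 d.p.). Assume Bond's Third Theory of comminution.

P = 5110.0 kW

W = 10·Wi·[P80^(−½) − F80^(−½)]
W = 10·11.2·(1/√492 − 1/√1563) = 10·11.2·(0.019789) = 2.2164 kWh/t
Apply correction: 2.2164 × 0.94 = 2.0834 kWh/t
P_mill = W·ṁ = 2.0834·2452.7 = 5110.0 kW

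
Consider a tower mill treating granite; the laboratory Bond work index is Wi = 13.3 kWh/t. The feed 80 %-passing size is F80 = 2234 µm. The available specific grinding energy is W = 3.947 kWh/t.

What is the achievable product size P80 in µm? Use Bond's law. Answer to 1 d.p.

Bond: W = 10·Wi·(1/√P80 − 1/√F80)
⇒ 1/√P80 = W/(10·Wi) + 1/√F80
  = 3.9470/(10·13.3) + 1/√2234 = 0.029677 + 0.021157 = 0.050834
P80 = (1/0.050834)² = 19.6719² = 386.98 µm

P80 = 387.0 µm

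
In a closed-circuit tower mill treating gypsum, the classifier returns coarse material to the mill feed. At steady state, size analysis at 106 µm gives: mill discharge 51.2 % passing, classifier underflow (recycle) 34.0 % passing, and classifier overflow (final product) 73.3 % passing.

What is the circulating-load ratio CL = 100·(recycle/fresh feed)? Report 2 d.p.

CL = 128.49 %

Balance %-passing 106 µm (r = R/F):
d + r·d = r·u + o → r(d−u) = o−d
r = (73.3 − 51.2)/(51.2 − 34.0) = 22.1/17.2 = 1.2849
CL = 100·r = 128.49 %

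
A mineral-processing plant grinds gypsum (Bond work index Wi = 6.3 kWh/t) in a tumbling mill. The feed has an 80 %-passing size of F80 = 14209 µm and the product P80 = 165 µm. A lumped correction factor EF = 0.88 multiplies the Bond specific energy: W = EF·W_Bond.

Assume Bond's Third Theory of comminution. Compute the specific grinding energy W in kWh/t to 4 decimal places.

W = 3.8509 kWh/t

Bond:  W = 10 Wi (1/√P − 1/√F)
1/√165 = 0.077850;  1/√14209 = 0.008389
W = 10·6.3·(0.077850 − 0.008389) = 4.3760 kWh/t
W_actual = 0.88 × 4.3760 = 3.8509 kWh/t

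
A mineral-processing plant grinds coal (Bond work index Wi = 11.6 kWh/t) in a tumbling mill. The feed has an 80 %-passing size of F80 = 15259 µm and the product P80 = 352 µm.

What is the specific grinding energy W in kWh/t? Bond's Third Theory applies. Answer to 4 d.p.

W = 10·Wi·(P80^(-½) − F80^(-½))
1/√352 = 0.053300;  1/√15259 = 0.008095
W = 10·11.6·(0.053300 − 0.008095) = 5.2438 kWh/t

W = 5.2438 kWh/t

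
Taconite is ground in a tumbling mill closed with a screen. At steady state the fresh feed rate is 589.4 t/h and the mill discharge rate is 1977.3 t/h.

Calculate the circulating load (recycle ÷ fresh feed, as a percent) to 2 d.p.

M = F + R at steady state, so:
R = M − F = 1977.3 − 589.4 = 1387.9 t/h
CL = 100·R/F = 100·1387.9/589.4 = 235.48 %

CL = 235.48 %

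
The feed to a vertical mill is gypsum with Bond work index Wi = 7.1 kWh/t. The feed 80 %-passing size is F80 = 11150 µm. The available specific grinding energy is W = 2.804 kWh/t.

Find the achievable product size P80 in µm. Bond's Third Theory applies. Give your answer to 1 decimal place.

W = 10·Wi·(P80^(-½) − F80^(-½))
⇒ 1/√P80 = W/(10 Wi) + 1/√F80
  = 2.8040/(10·7.1) + 1/√11150 = 0.039493 + 0.009470 = 0.048963
P80 = (1/0.048963)² = 20.4235² = 417.12 µm

P80 = 417.1 µm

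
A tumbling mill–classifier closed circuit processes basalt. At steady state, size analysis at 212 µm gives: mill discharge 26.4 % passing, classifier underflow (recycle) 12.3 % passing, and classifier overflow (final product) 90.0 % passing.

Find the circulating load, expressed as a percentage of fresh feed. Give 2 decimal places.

CL = 451.06 %

Let r = R/F. Size balance at 212 µm:
d + r·d = r·u + o → r(d−u) = o−d
r = (90.0 − 26.4)/(26.4 − 12.3) = 63.6/14.1 = 4.5106
CL = 100·r = 451.06 %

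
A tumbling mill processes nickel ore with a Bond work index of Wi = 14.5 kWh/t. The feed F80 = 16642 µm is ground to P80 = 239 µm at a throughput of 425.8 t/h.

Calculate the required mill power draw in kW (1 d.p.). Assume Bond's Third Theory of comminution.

P = 3515.1 kW

W = 10 Wi (1/√P80 − 1/√F80)  [Bond]
W = 10·14.5·(1/√239 − 1/√16642) = 10·14.5·(0.056933) = 8.2553 kWh/t
P_mill = W·ṁ = 8.2553·425.8 = 3515.1 kW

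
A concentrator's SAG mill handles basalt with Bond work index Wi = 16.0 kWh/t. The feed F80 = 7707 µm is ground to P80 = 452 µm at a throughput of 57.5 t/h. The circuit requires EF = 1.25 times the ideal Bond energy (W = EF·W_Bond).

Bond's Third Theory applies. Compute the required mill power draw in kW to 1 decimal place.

P = 409.9 kW

W = 10·Wi·(P80^(-½) − F80^(-½))
W = 10·16.0·(1/√452 − 1/√7707) = 10·16.0·(0.035645) = 5.7032 kWh/t
With EF = 1.25: W = 5.7032·1.25 = 7.1290 kWh/t
Mill draw = 7.1290 × 57.5 = 409.9 kW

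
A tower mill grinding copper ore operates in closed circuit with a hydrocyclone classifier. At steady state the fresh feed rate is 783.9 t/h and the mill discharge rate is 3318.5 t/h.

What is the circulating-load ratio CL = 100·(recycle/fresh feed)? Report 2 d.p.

CL = 323.33 %

Steady state: M = F + R.
R = M − F = 3318.5 − 783.9 = 2534.6 t/h
CL = 100·R/F = 100·2534.6/783.9 = 323.33 %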